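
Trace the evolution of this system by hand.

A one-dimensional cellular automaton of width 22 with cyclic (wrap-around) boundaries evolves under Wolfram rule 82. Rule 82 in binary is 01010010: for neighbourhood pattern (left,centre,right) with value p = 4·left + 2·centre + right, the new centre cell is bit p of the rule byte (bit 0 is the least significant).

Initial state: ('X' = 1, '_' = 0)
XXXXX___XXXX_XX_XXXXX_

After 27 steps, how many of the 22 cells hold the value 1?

7

k=0  XXXXX___XXXX_XX_XXXXX_
k=1  ____XX_X___X__X_____X_
k=2  ___X_X__X_X_XX_X___X_X
k=3  X_X___XX_____X__X_X___
k=4  ___X_X_XX___X_XX___X_X
k=5  X_X_____XX_X___XX_X___
k=6  ___X___X_X__X_X_X__X_X
k=7  X_X_X_X___XX_____XX___
k=8  _______X_X_XX___X_XX_X
k=9  X_____X_____XX_X___X__
k=10  _X___X_X___X_X__X_X_XX
k=11  __X_X___X_X___XX_____X
k=12  XX___X_X___X_X_XX___X_
k=13  _XX_X___X_X_____XX_X__
k=14  X_X__X_X___X___X_X__X_
k=15  ___XX___X_X_X_X___XX__
k=16  __X_XX_X_______X_X_XX_
k=17  _X___X__X_____X_____XX
k=18  __X_X_XX_X___X_X___X_X
k=19  XX_____X__X_X___X_X___
k=20  _XX___X_XX___X_X___X_X
k=21  __XX_X___XX_X___X_X___
k=22  _X_X__X_X_X__X_X___X__
k=23  X___XX_____XX___X_X_X_
k=24  _X_X_XX___X_XX_X______
k=25  X_____XX_X___X__X_____
k=26  _X___X_X__X_X_XX_X___X
k=27  __X_X___XX_____X__X_X_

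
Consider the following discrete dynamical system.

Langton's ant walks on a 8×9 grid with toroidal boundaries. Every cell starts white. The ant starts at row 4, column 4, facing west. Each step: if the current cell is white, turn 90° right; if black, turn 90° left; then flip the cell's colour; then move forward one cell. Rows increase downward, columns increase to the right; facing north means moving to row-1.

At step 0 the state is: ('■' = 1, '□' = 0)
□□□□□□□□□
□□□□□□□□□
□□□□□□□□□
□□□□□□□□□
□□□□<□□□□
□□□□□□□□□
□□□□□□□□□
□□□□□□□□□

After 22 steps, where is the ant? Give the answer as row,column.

[0] □□□□□□□□□
□□□□□□□□□
□□□□□□□□□
□□□□□□□□□
□□□□<□□□□
□□□□□□□□□
□□□□□□□□□
□□□□□□□□□
[1] □□□□□□□□□
□□□□□□□□□
□□□□□□□□□
□□□□^□□□□
□□□□■□□□□
□□□□□□□□□
□□□□□□□□□
□□□□□□□□□
[2] □□□□□□□□□
□□□□□□□□□
□□□□□□□□□
□□□□■>□□□
□□□□■□□□□
□□□□□□□□□
□□□□□□□□□
□□□□□□□□□
[3] □□□□□□□□□
□□□□□□□□□
□□□□□□□□□
□□□□■■□□□
□□□□■v□□□
□□□□□□□□□
□□□□□□□□□
□□□□□□□□□
[4] □□□□□□□□□
□□□□□□□□□
□□□□□□□□□
□□□□■■□□□
□□□□<■□□□
□□□□□□□□□
□□□□□□□□□
□□□□□□□□□
[5] □□□□□□□□□
□□□□□□□□□
□□□□□□□□□
□□□□■■□□□
□□□□□■□□□
□□□□v□□□□
□□□□□□□□□
□□□□□□□□□
[6] □□□□□□□□□
□□□□□□□□□
□□□□□□□□□
□□□□■■□□□
□□□□□■□□□
□□□<■□□□□
□□□□□□□□□
□□□□□□□□□
[7] □□□□□□□□□
□□□□□□□□□
□□□□□□□□□
□□□□■■□□□
□□□^□■□□□
□□□■■□□□□
□□□□□□□□□
□□□□□□□□□
[8] □□□□□□□□□
□□□□□□□□□
□□□□□□□□□
□□□□■■□□□
□□□■>■□□□
□□□■■□□□□
□□□□□□□□□
□□□□□□□□□
[9] □□□□□□□□□
□□□□□□□□□
□□□□□□□□□
□□□□■■□□□
□□□■■■□□□
□□□■v□□□□
□□□□□□□□□
□□□□□□□□□
[10] □□□□□□□□□
□□□□□□□□□
□□□□□□□□□
□□□□■■□□□
□□□■■■□□□
□□□■□>□□□
□□□□□□□□□
□□□□□□□□□
[11] □□□□□□□□□
□□□□□□□□□
□□□□□□□□□
□□□□■■□□□
□□□■■■□□□
□□□■□■□□□
□□□□□v□□□
□□□□□□□□□
[12] □□□□□□□□□
□□□□□□□□□
□□□□□□□□□
□□□□■■□□□
□□□■■■□□□
□□□■□■□□□
□□□□<■□□□
□□□□□□□□□
[13] □□□□□□□□□
□□□□□□□□□
□□□□□□□□□
□□□□■■□□□
□□□■■■□□□
□□□■^■□□□
□□□□■■□□□
□□□□□□□□□
[14] □□□□□□□□□
□□□□□□□□□
□□□□□□□□□
□□□□■■□□□
□□□■■■□□□
□□□■■>□□□
□□□□■■□□□
□□□□□□□□□
[15] □□□□□□□□□
□□□□□□□□□
□□□□□□□□□
□□□□■■□□□
□□□■■^□□□
□□□■■□□□□
□□□□■■□□□
□□□□□□□□□
[16] □□□□□□□□□
□□□□□□□□□
□□□□□□□□□
□□□□■■□□□
□□□■<□□□□
□□□■■□□□□
□□□□■■□□□
□□□□□□□□□
[17] □□□□□□□□□
□□□□□□□□□
□□□□□□□□□
□□□□■■□□□
□□□■□□□□□
□□□■v□□□□
□□□□■■□□□
□□□□□□□□□
[18] □□□□□□□□□
□□□□□□□□□
□□□□□□□□□
□□□□■■□□□
□□□■□□□□□
□□□■□>□□□
□□□□■■□□□
□□□□□□□□□
[19] □□□□□□□□□
□□□□□□□□□
□□□□□□□□□
□□□□■■□□□
□□□■□□□□□
□□□■□■□□□
□□□□■v□□□
□□□□□□□□□
[20] □□□□□□□□□
□□□□□□□□□
□□□□□□□□□
□□□□■■□□□
□□□■□□□□□
□□□■□■□□□
□□□□■□>□□
□□□□□□□□□
[21] □□□□□□□□□
□□□□□□□□□
□□□□□□□□□
□□□□■■□□□
□□□■□□□□□
□□□■□■□□□
□□□□■□■□□
□□□□□□v□□
[22] □□□□□□□□□
□□□□□□□□□
□□□□□□□□□
□□□□■■□□□
□□□■□□□□□
□□□■□■□□□
□□□□■□■□□
□□□□□<■□□

7,5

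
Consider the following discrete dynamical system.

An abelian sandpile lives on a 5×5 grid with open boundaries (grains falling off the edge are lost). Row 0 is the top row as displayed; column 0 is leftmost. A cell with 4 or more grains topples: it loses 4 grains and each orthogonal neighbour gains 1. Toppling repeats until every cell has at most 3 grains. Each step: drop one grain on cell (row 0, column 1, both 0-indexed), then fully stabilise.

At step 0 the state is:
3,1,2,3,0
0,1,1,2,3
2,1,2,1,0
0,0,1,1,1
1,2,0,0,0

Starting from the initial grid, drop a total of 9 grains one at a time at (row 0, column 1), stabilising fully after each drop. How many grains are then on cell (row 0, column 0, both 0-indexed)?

t=0: 3,1,2,3,0
0,1,1,2,3
2,1,2,1,0
0,0,1,1,1
1,2,0,0,0
t=1: 3,2,2,3,0
0,1,1,2,3
2,1,2,1,0
0,0,1,1,1
1,2,0,0,0
t=2: 3,3,2,3,0
0,1,1,2,3
2,1,2,1,0
0,0,1,1,1
1,2,0,0,0
t=3: 0,1,3,3,0
1,2,1,2,3
2,1,2,1,0
0,0,1,1,1
1,2,0,0,0
t=4: 0,2,3,3,0
1,2,1,2,3
2,1,2,1,0
0,0,1,1,1
1,2,0,0,0
t=5: 0,3,3,3,0
1,2,1,2,3
2,1,2,1,0
0,0,1,1,1
1,2,0,0,0
t=6: 1,1,1,0,1
1,3,2,3,3
2,1,2,1,0
0,0,1,1,1
1,2,0,0,0
t=7: 1,2,1,0,1
1,3,2,3,3
2,1,2,1,0
0,0,1,1,1
1,2,0,0,0
t=8: 1,3,1,0,1
1,3,2,3,3
2,1,2,1,0
0,0,1,1,1
1,2,0,0,0
t=9: 2,1,2,0,1
2,0,3,3,3
2,2,2,1,0
0,0,1,1,1
1,2,0,0,0

2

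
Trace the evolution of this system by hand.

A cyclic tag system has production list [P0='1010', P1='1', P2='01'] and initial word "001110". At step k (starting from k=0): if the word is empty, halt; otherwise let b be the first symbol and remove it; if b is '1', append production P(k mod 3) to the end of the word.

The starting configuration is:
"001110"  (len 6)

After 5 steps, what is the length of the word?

[0] "001110"  (len 6)
[1] "01110"  (len 5)
[2] "1110"  (len 4)
[3] "11001"  (len 5)
[4] "10011010"  (len 8)
[5] "00110101"  (len 8)

8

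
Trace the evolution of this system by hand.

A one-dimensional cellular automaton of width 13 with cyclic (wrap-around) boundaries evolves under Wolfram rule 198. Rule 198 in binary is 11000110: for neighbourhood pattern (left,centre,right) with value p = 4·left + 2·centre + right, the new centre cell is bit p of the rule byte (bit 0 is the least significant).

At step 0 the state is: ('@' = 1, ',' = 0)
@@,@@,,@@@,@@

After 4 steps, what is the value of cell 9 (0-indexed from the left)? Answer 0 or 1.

[0] @@,@@,,@@@,@@
[1] @@,,@,@,@@,,@
[2] @@,@@,@,,@,@,
[3] ,@,,@,@,@@,@,
[4] @@,@@,@,,@,@,

1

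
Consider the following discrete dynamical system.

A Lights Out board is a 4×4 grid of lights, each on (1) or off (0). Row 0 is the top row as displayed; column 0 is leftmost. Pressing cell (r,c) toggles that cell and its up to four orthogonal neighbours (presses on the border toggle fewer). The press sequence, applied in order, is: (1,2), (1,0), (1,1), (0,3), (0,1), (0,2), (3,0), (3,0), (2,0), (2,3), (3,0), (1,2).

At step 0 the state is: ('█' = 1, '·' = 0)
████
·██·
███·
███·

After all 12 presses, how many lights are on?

step 0: ████
·██·
███·
███·
step 1: ██·█
···█
██··
███·
step 2: ·█·█
██·█
·█··
███·
step 3: ···█
··██
····
███·
step 4: ··█·
··█·
····
███·
step 5: ██··
·██·
····
███·
step 6: █·██
·█··
····
███·
step 7: █·██
·█··
█···
··█·
step 8: █·██
·█··
····
███·
step 9: █·██
██··
██··
·██·
step 10: █·██
██·█
████
·███
step 11: █·██
██·█
·███
█·██
step 12: █··█
█·█·
·█·█
█·██

9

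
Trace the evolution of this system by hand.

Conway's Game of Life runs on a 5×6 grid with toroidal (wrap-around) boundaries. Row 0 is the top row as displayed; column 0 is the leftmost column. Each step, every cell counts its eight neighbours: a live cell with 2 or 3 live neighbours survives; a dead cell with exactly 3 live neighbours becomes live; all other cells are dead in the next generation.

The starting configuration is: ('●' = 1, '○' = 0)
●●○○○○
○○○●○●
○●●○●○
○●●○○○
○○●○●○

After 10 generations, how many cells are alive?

k=0  ●●○○○○
○○○●○●
○●●○●○
○●●○○○
○○●○●○
k=1  ●●●●●●
○○○●●●
●●○○●○
○○○○○○
●○●●○○
k=2  ○○○○○○
○○○○○○
●○○●●○
●○●●○●
●○○○○○
k=3  ○○○○○○
○○○○○○
●●●●●○
●○●●○○
●●○○○●
k=4  ●○○○○○
○●●●○○
●○○○●●
○○○○○○
●●●○○●
k=5  ○○○●○●
○●●●●○
●●●●●●
○○○○●○
●●○○○●
k=6  ○○○●○●
○○○○○○
●○○○○○
○○○○○○
●○○○○●
k=7  ●○○○●●
○○○○○○
○○○○○○
●○○○○●
●○○○●●
k=8  ●○○○●○
○○○○○●
○○○○○○
●○○○●○
○●○○○○
k=9  ●○○○○●
○○○○○●
○○○○○●
○○○○○○
●●○○○○
k=10  ○●○○○●
○○○○●●
○○○○○○
●○○○○○
●●○○○●

8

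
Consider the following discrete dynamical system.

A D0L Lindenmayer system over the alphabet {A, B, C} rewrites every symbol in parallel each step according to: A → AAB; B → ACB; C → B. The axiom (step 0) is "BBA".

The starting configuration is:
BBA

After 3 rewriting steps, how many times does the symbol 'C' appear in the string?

gen 0: BBA
gen 1: ACBACBAAB
gen 2: AABBACBAABBACBAABAABACB
gen 3: AABAABACBACBAABBACBAABAABACBACBAABBACBAABAABACBAABAABACBAABBACB

9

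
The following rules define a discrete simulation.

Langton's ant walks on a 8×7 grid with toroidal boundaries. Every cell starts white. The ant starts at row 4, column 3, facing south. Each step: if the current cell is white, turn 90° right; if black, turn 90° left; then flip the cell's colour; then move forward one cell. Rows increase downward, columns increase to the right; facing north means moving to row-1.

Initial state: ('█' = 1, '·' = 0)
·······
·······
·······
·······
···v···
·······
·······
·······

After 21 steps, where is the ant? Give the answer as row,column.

t=0: ·······
·······
·······
·······
···v···
·······
·······
·······
t=1: ·······
·······
·······
·······
··<█···
·······
·······
·······
t=2: ·······
·······
·······
··^····
··██···
·······
·······
·······
t=3: ·······
·······
·······
··█>···
··██···
·······
·······
·······
t=4: ·······
·······
·······
··██···
··█v···
·······
·······
·······
t=5: ·······
·······
·······
··██···
··█·>··
·······
·······
·······
t=6: ·······
·······
·······
··██···
··█·█··
····v··
·······
·······
t=7: ·······
·······
·······
··██···
··█·█··
···<█··
·······
·······
t=8: ·······
·······
·······
··██···
··█^█··
···██··
·······
·······
t=9: ·······
·······
·······
··██···
··██>··
···██··
·······
·······
t=10: ·······
·······
·······
··██^··
··██···
···██··
·······
·······
t=11: ·······
·······
·······
··███>·
··██···
···██··
·······
·······
t=12: ·······
·······
·······
··████·
··██·v·
···██··
·······
·······
t=13: ·······
·······
·······
··████·
··██<█·
···██··
·······
·······
t=14: ·······
·······
·······
··██^█·
··████·
···██··
·······
·······
t=15: ·······
·······
·······
··█<·█·
··████·
···██··
·······
·······
t=16: ·······
·······
·······
··█··█·
··█v██·
···██··
·······
·······
t=17: ·······
·······
·······
··█··█·
··█·>█·
···██··
·······
·······
t=18: ·······
·······
·······
··█·^█·
··█··█·
···██··
·······
·······
t=19: ·······
·······
·······
··█·█>·
··█··█·
···██··
·······
·······
t=20: ·······
·······
·····^·
··█·█··
··█··█·
···██··
·······
·······
t=21: ·······
·······
·····█>
··█·█··
··█··█·
···██··
·······
·······

2,6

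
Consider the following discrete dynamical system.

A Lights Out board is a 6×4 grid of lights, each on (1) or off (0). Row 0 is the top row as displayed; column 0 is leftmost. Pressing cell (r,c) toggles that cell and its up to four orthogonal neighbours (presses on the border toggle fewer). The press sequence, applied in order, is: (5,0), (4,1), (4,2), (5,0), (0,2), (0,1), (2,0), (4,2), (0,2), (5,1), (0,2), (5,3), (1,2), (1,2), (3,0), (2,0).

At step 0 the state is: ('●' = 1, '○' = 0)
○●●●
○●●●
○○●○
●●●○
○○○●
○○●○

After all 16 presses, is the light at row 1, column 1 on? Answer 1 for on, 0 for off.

0

[0] ○●●●
○●●●
○○●○
●●●○
○○○●
○○●○
[1] ○●●●
○●●●
○○●○
●●●○
●○○●
●●●○
[2] ○●●●
○●●●
○○●○
●○●○
○●●●
●○●○
[3] ○●●●
○●●●
○○●○
●○○○
○○○○
●○○○
[4] ○●●●
○●●●
○○●○
●○○○
●○○○
○●○○
[5] ○○○○
○●○●
○○●○
●○○○
●○○○
○●○○
[6] ●●●○
○○○●
○○●○
●○○○
●○○○
○●○○
[7] ●●●○
●○○●
●●●○
○○○○
●○○○
○●○○
[8] ●●●○
●○○●
●●●○
○○●○
●●●●
○●●○
[9] ●○○●
●○●●
●●●○
○○●○
●●●●
○●●○
[10] ●○○●
●○●●
●●●○
○○●○
●○●●
●○○○
[11] ●●●○
●○○●
●●●○
○○●○
●○●●
●○○○
[12] ●●●○
●○○●
●●●○
○○●○
●○●○
●○●●
[13] ●●○○
●●●○
●●○○
○○●○
●○●○
●○●●
[14] ●●●○
●○○●
●●●○
○○●○
●○●○
●○●●
[15] ●●●○
●○○●
○●●○
●●●○
○○●○
●○●●
[16] ●●●○
○○○●
●○●○
○●●○
○○●○
●○●●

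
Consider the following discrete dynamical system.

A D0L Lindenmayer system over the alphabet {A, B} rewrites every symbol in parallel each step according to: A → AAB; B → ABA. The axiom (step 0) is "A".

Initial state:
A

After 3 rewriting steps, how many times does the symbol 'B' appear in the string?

k=0  A
k=1  AAB
k=2  AABAABABA
k=3  AABAABABAAABAABABAAABABAAAB

9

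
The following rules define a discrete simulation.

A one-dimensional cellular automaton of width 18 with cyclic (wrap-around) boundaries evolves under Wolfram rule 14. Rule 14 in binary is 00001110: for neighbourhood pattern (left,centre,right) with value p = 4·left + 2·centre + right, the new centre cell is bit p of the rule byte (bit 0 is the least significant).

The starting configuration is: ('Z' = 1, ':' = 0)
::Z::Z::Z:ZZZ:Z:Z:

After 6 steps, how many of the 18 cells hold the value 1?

8

t=0: ::Z::Z::Z:ZZZ:Z:Z:
t=1: :ZZ:ZZ:ZZ:Z:::Z:Z:
t=2: ZZ::Z::Z::Z::ZZ:Z:
t=3: Z::ZZ:ZZ:ZZ:ZZ::Z:
t=4: Z:ZZ::Z::Z::Z::ZZ:
t=5: Z:Z::ZZ:ZZ:ZZ:ZZ::
t=6: Z:Z:ZZ::Z::Z::Z::Z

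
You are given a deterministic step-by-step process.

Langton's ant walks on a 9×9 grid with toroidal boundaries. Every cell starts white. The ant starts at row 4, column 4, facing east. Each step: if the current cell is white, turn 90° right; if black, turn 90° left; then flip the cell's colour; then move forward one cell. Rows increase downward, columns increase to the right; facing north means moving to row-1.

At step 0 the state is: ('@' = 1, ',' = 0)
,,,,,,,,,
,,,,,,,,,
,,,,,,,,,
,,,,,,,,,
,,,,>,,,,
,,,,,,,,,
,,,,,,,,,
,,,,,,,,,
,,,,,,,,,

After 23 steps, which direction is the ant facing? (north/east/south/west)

south

[0] ,,,,,,,,,
,,,,,,,,,
,,,,,,,,,
,,,,,,,,,
,,,,>,,,,
,,,,,,,,,
,,,,,,,,,
,,,,,,,,,
,,,,,,,,,
[1] ,,,,,,,,,
,,,,,,,,,
,,,,,,,,,
,,,,,,,,,
,,,,@,,,,
,,,,v,,,,
,,,,,,,,,
,,,,,,,,,
,,,,,,,,,
[2] ,,,,,,,,,
,,,,,,,,,
,,,,,,,,,
,,,,,,,,,
,,,,@,,,,
,,,<@,,,,
,,,,,,,,,
,,,,,,,,,
,,,,,,,,,
[3] ,,,,,,,,,
,,,,,,,,,
,,,,,,,,,
,,,,,,,,,
,,,^@,,,,
,,,@@,,,,
,,,,,,,,,
,,,,,,,,,
,,,,,,,,,
[4] ,,,,,,,,,
,,,,,,,,,
,,,,,,,,,
,,,,,,,,,
,,,@>,,,,
,,,@@,,,,
,,,,,,,,,
,,,,,,,,,
,,,,,,,,,
[5] ,,,,,,,,,
,,,,,,,,,
,,,,,,,,,
,,,,^,,,,
,,,@,,,,,
,,,@@,,,,
,,,,,,,,,
,,,,,,,,,
,,,,,,,,,
[6] ,,,,,,,,,
,,,,,,,,,
,,,,,,,,,
,,,,@>,,,
,,,@,,,,,
,,,@@,,,,
,,,,,,,,,
,,,,,,,,,
,,,,,,,,,
[7] ,,,,,,,,,
,,,,,,,,,
,,,,,,,,,
,,,,@@,,,
,,,@,v,,,
,,,@@,,,,
,,,,,,,,,
,,,,,,,,,
,,,,,,,,,
[8] ,,,,,,,,,
,,,,,,,,,
,,,,,,,,,
,,,,@@,,,
,,,@<@,,,
,,,@@,,,,
,,,,,,,,,
,,,,,,,,,
,,,,,,,,,
[9] ,,,,,,,,,
,,,,,,,,,
,,,,,,,,,
,,,,^@,,,
,,,@@@,,,
,,,@@,,,,
,,,,,,,,,
,,,,,,,,,
,,,,,,,,,
[10] ,,,,,,,,,
,,,,,,,,,
,,,,,,,,,
,,,<,@,,,
,,,@@@,,,
,,,@@,,,,
,,,,,,,,,
,,,,,,,,,
,,,,,,,,,
[11] ,,,,,,,,,
,,,,,,,,,
,,,^,,,,,
,,,@,@,,,
,,,@@@,,,
,,,@@,,,,
,,,,,,,,,
,,,,,,,,,
,,,,,,,,,
[12] ,,,,,,,,,
,,,,,,,,,
,,,@>,,,,
,,,@,@,,,
,,,@@@,,,
,,,@@,,,,
,,,,,,,,,
,,,,,,,,,
,,,,,,,,,
[13] ,,,,,,,,,
,,,,,,,,,
,,,@@,,,,
,,,@v@,,,
,,,@@@,,,
,,,@@,,,,
,,,,,,,,,
,,,,,,,,,
,,,,,,,,,
[14] ,,,,,,,,,
,,,,,,,,,
,,,@@,,,,
,,,<@@,,,
,,,@@@,,,
,,,@@,,,,
,,,,,,,,,
,,,,,,,,,
,,,,,,,,,
[15] ,,,,,,,,,
,,,,,,,,,
,,,@@,,,,
,,,,@@,,,
,,,v@@,,,
,,,@@,,,,
,,,,,,,,,
,,,,,,,,,
,,,,,,,,,
[16] ,,,,,,,,,
,,,,,,,,,
,,,@@,,,,
,,,,@@,,,
,,,,>@,,,
,,,@@,,,,
,,,,,,,,,
,,,,,,,,,
,,,,,,,,,
[17] ,,,,,,,,,
,,,,,,,,,
,,,@@,,,,
,,,,^@,,,
,,,,,@,,,
,,,@@,,,,
,,,,,,,,,
,,,,,,,,,
,,,,,,,,,
[18] ,,,,,,,,,
,,,,,,,,,
,,,@@,,,,
,,,<,@,,,
,,,,,@,,,
,,,@@,,,,
,,,,,,,,,
,,,,,,,,,
,,,,,,,,,
[19] ,,,,,,,,,
,,,,,,,,,
,,,^@,,,,
,,,@,@,,,
,,,,,@,,,
,,,@@,,,,
,,,,,,,,,
,,,,,,,,,
,,,,,,,,,
[20] ,,,,,,,,,
,,,,,,,,,
,,<,@,,,,
,,,@,@,,,
,,,,,@,,,
,,,@@,,,,
,,,,,,,,,
,,,,,,,,,
,,,,,,,,,
[21] ,,,,,,,,,
,,^,,,,,,
,,@,@,,,,
,,,@,@,,,
,,,,,@,,,
,,,@@,,,,
,,,,,,,,,
,,,,,,,,,
,,,,,,,,,
[22] ,,,,,,,,,
,,@>,,,,,
,,@,@,,,,
,,,@,@,,,
,,,,,@,,,
,,,@@,,,,
,,,,,,,,,
,,,,,,,,,
,,,,,,,,,
[23] ,,,,,,,,,
,,@@,,,,,
,,@v@,,,,
,,,@,@,,,
,,,,,@,,,
,,,@@,,,,
,,,,,,,,,
,,,,,,,,,
,,,,,,,,,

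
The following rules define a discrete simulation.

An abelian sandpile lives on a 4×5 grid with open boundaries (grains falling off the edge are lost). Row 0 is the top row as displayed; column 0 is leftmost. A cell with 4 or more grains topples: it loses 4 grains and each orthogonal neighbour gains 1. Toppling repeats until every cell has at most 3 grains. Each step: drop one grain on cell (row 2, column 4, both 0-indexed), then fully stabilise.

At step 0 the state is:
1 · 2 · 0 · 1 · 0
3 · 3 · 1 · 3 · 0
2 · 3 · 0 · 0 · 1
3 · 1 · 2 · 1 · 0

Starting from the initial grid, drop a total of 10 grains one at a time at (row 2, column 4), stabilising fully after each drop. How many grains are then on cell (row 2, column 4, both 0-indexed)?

3

k=0  1 · 2 · 0 · 1 · 0
3 · 3 · 1 · 3 · 0
2 · 3 · 0 · 0 · 1
3 · 1 · 2 · 1 · 0
k=1  1 · 2 · 0 · 1 · 0
3 · 3 · 1 · 3 · 0
2 · 3 · 0 · 0 · 2
3 · 1 · 2 · 1 · 0
k=2  1 · 2 · 0 · 1 · 0
3 · 3 · 1 · 3 · 0
2 · 3 · 0 · 0 · 3
3 · 1 · 2 · 1 · 0
k=3  1 · 2 · 0 · 1 · 0
3 · 3 · 1 · 3 · 1
2 · 3 · 0 · 1 · 0
3 · 1 · 2 · 1 · 1
k=4  1 · 2 · 0 · 1 · 0
3 · 3 · 1 · 3 · 1
2 · 3 · 0 · 1 · 1
3 · 1 · 2 · 1 · 1
k=5  1 · 2 · 0 · 1 · 0
3 · 3 · 1 · 3 · 1
2 · 3 · 0 · 1 · 2
3 · 1 · 2 · 1 · 1
k=6  1 · 2 · 0 · 1 · 0
3 · 3 · 1 · 3 · 1
2 · 3 · 0 · 1 · 3
3 · 1 · 2 · 1 · 1
k=7  1 · 2 · 0 · 1 · 0
3 · 3 · 1 · 3 · 2
2 · 3 · 0 · 2 · 0
3 · 1 · 2 · 1 · 2
k=8  1 · 2 · 0 · 1 · 0
3 · 3 · 1 · 3 · 2
2 · 3 · 0 · 2 · 1
3 · 1 · 2 · 1 · 2
k=9  1 · 2 · 0 · 1 · 0
3 · 3 · 1 · 3 · 2
2 · 3 · 0 · 2 · 2
3 · 1 · 2 · 1 · 2
k=10  1 · 2 · 0 · 1 · 0
3 · 3 · 1 · 3 · 2
2 · 3 · 0 · 2 · 3
3 · 1 · 2 · 1 · 2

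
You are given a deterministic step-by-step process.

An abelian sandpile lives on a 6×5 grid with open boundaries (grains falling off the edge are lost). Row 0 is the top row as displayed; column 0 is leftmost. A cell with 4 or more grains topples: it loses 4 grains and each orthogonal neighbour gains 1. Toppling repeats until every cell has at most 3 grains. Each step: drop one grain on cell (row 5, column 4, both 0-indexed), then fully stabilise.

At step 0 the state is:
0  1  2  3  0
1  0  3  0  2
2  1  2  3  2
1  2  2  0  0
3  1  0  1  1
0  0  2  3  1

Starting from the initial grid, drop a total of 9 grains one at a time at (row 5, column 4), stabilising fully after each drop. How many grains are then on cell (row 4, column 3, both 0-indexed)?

2

gen 0: 0  1  2  3  0
1  0  3  0  2
2  1  2  3  2
1  2  2  0  0
3  1  0  1  1
0  0  2  3  1
gen 1: 0  1  2  3  0
1  0  3  0  2
2  1  2  3  2
1  2  2  0  0
3  1  0  1  1
0  0  2  3  2
gen 2: 0  1  2  3  0
1  0  3  0  2
2  1  2  3  2
1  2  2  0  0
3  1  0  1  1
0  0  2  3  3
gen 3: 0  1  2  3  0
1  0  3  0  2
2  1  2  3  2
1  2  2  0  0
3  1  0  2  2
0  0  3  0  1
gen 4: 0  1  2  3  0
1  0  3  0  2
2  1  2  3  2
1  2  2  0  0
3  1  0  2  2
0  0  3  0  2
gen 5: 0  1  2  3  0
1  0  3  0  2
2  1  2  3  2
1  2  2  0  0
3  1  0  2  2
0  0  3  0  3
gen 6: 0  1  2  3  0
1  0  3  0  2
2  1  2  3  2
1  2  2  0  0
3  1  0  2  3
0  0  3  1  0
gen 7: 0  1  2  3  0
1  0  3  0  2
2  1  2  3  2
1  2  2  0  0
3  1  0  2  3
0  0  3  1  1
gen 8: 0  1  2  3  0
1  0  3  0  2
2  1  2  3  2
1  2  2  0  0
3  1  0  2  3
0  0  3  1  2
gen 9: 0  1  2  3  0
1  0  3  0  2
2  1  2  3  2
1  2  2  0  0
3  1  0  2  3
0  0  3  1  3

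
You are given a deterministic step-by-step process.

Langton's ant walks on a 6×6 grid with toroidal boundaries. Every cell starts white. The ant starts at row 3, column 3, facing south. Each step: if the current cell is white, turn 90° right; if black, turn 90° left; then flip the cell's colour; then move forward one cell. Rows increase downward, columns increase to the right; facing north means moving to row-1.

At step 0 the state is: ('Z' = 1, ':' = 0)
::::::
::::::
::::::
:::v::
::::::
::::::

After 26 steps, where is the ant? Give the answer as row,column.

0,4

gen 0: ::::::
::::::
::::::
:::v::
::::::
::::::
gen 1: ::::::
::::::
::::::
::<Z::
::::::
::::::
gen 2: ::::::
::::::
::^:::
::ZZ::
::::::
::::::
gen 3: ::::::
::::::
::Z>::
::ZZ::
::::::
::::::
gen 4: ::::::
::::::
::ZZ::
::Zv::
::::::
::::::
gen 5: ::::::
::::::
::ZZ::
::Z:>:
::::::
::::::
gen 6: ::::::
::::::
::ZZ::
::Z:Z:
::::v:
::::::
gen 7: ::::::
::::::
::ZZ::
::Z:Z:
:::<Z:
::::::
gen 8: ::::::
::::::
::ZZ::
::Z^Z:
:::ZZ:
::::::
gen 9: ::::::
::::::
::ZZ::
::ZZ>:
:::ZZ:
::::::
gen 10: ::::::
::::::
::ZZ^:
::ZZ::
:::ZZ:
::::::
gen 11: ::::::
::::::
::ZZZ>
::ZZ::
:::ZZ:
::::::
gen 12: ::::::
::::::
::ZZZZ
::ZZ:v
:::ZZ:
::::::
gen 13: ::::::
::::::
::ZZZZ
::ZZ<Z
:::ZZ:
::::::
gen 14: ::::::
::::::
::ZZ^Z
::ZZZZ
:::ZZ:
::::::
gen 15: ::::::
::::::
::Z<:Z
::ZZZZ
:::ZZ:
::::::
gen 16: ::::::
::::::
::Z::Z
::ZvZZ
:::ZZ:
::::::
gen 17: ::::::
::::::
::Z::Z
::Z:>Z
:::ZZ:
::::::
gen 18: ::::::
::::::
::Z:^Z
::Z::Z
:::ZZ:
::::::
gen 19: ::::::
::::::
::Z:Z>
::Z::Z
:::ZZ:
::::::
gen 20: ::::::
:::::^
::Z:Z:
::Z::Z
:::ZZ:
::::::
gen 21: ::::::
>::::Z
::Z:Z:
::Z::Z
:::ZZ:
::::::
gen 22: ::::::
Z::::Z
v:Z:Z:
::Z::Z
:::ZZ:
::::::
gen 23: ::::::
Z::::Z
Z:Z:Z<
::Z::Z
:::ZZ:
::::::
gen 24: ::::::
Z::::^
Z:Z:ZZ
::Z::Z
:::ZZ:
::::::
gen 25: ::::::
Z:::<:
Z:Z:ZZ
::Z::Z
:::ZZ:
::::::
gen 26: ::::^:
Z:::Z:
Z:Z:ZZ
::Z::Z
:::ZZ:
::::::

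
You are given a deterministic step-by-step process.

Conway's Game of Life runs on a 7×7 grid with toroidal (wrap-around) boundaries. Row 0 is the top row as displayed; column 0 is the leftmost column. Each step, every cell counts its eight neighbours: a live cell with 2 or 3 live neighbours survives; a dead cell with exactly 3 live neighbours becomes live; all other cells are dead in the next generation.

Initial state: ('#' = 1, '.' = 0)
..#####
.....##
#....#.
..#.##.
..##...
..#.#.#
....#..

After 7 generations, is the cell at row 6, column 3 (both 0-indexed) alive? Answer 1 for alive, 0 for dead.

1

[0] ..#####
.....##
#....#.
..#.##.
..##...
..#.#.#
....#..
[1] ...#..#
#..#...
.......
.##.###
.##....
..#.##.
..#...#
[2] #.##..#
.......
#######
####.#.
#.....#
..#..#.
..#.#.#
[3] ####.##
.......
.....#.
.......
#..###.
##.#.#.
#.#.#.#
[4] ..####.
###.##.
.......
.....##
####.#.
.......
.......
[5] ..#..##
.##..##
##..#..
###.###
###.##.
.##....
...##..
[6] ###...#
..###..
....#..
.......
....#..
#....#.
.#.###.
[7] #.....#
#.#.##.
....#..
.......
.......
...#.##
...###.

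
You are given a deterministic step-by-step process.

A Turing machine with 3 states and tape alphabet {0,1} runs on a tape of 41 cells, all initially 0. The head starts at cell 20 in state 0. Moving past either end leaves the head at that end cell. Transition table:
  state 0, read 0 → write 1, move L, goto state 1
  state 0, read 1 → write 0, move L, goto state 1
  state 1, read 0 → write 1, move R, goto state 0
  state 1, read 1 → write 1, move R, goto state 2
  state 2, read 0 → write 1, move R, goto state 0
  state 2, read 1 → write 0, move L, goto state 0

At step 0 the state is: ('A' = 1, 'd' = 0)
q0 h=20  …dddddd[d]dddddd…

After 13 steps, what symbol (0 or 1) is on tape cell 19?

gen 0: q0 h=20  …dddddd[d]dddddd…
gen 1: q1 h=19  …dddddd[d]Addddd…
gen 2: q0 h=20  …dddddA[A]dddddd…
gen 3: q1 h=19  …dddddd[A]dddddd…
gen 4: q2 h=20  …dddddA[d]dddddd…
gen 5: q0 h=21  …ddddAA[d]dddddd…
gen 6: q1 h=20  …dddddA[A]Addddd…
gen 7: q2 h=21  …ddddAA[A]dddddd…
gen 8: q0 h=20  …dddddA[A]dddddd…
gen 9: q1 h=19  …dddddd[A]dddddd…
gen 10: q2 h=20  …dddddA[d]dddddd…
gen 11: q0 h=21  …ddddAA[d]dddddd…
gen 12: q1 h=20  …dddddA[A]Addddd…
gen 13: q2 h=21  …ddddAA[A]dddddd…

1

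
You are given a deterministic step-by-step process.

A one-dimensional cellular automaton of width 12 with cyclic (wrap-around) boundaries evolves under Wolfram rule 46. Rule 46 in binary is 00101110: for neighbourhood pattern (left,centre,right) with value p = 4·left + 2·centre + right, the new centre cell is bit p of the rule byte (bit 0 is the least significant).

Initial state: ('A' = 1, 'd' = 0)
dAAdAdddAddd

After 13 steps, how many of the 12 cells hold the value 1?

6

[0] dAAdAdddAddd
[1] AAdAAddAAddd
[2] AdAAddAAdddA
[3] dAAddAAdddAA
[4] AAddAAdddAAd
[5] AddAAdddAAdA
[6] ddAAdddAAdAA
[7] dAAdddAAdAAd
[8] AAdddAAdAAdd
[9] AdddAAdAAddA
[10] dddAAdAAddAA
[11] ddAAdAAddAAd
[12] dAAdAAddAAdd
[13] AAdAAddAAddd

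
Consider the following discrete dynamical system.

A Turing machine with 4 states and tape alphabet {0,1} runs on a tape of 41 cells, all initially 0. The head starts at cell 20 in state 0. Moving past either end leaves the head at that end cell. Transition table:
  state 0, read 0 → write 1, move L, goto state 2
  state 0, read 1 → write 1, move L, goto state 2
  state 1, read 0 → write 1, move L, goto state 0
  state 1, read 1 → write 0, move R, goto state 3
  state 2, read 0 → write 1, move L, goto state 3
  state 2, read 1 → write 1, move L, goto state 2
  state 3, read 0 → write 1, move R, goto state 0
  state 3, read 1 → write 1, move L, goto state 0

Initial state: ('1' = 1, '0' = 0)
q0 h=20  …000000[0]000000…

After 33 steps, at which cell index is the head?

3

0) q0 h=20  …000000[0]000000…
1) q2 h=19  …000000[0]100000…
2) q3 h=18  …000000[0]110000…
3) q0 h=19  …000001[1]100000…
4) q2 h=18  …000000[1]110000…
5) q2 h=17  …000000[0]111000…
6) q3 h=16  …000000[0]111100…
7) q0 h=17  …000001[1]111000…
8) q2 h=16  …000000[1]111100…
9) q2 h=15  …000000[0]111110…
10) q3 h=14  …000000[0]111111…
11) q0 h=15  …000001[1]111110…
12) q2 h=14  …000000[1]111111…
13) q2 h=13  …000000[0]111111…
14) q3 h=12  …000000[0]111111…
15) q0 h=13  …000001[1]111111…
16) q2 h=12  …000000[1]111111…
17) q2 h=11  …000000[0]111111…
18) q3 h=10  …000000[0]111111…
19) q0 h=11  …000001[1]111111…
20) q2 h=10  …000000[1]111111…
21) q2 h= 9  …000000[0]111111…
22) q3 h= 8  …000000[0]111111…
23) q0 h= 9  …000001[1]111111…
24) q2 h= 8  …000000[1]111111…
25) q2 h= 7  …000000[0]111111…
26) q3 h= 6  |000000[0]111111…
27) q0 h= 7  …000001[1]111111…
28) q2 h= 6  |000000[1]111111…
29) q2 h= 5  |00000[0]111111…
30) q3 h= 4  |0000[0]111111…
31) q0 h= 5  |00001[1]111111…
32) q2 h= 4  |0000[1]111111…
33) q2 h= 3  |000[0]111111…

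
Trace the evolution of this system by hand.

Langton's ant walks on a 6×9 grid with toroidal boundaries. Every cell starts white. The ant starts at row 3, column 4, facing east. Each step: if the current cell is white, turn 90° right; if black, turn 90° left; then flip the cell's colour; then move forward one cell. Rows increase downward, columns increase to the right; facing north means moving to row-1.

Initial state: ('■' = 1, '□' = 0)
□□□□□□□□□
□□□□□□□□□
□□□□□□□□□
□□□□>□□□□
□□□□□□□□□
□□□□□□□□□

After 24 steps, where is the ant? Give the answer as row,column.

1,2

k=0  □□□□□□□□□
□□□□□□□□□
□□□□□□□□□
□□□□>□□□□
□□□□□□□□□
□□□□□□□□□
k=1  □□□□□□□□□
□□□□□□□□□
□□□□□□□□□
□□□□■□□□□
□□□□v□□□□
□□□□□□□□□
k=2  □□□□□□□□□
□□□□□□□□□
□□□□□□□□□
□□□□■□□□□
□□□<■□□□□
□□□□□□□□□
k=3  □□□□□□□□□
□□□□□□□□□
□□□□□□□□□
□□□^■□□□□
□□□■■□□□□
□□□□□□□□□
k=4  □□□□□□□□□
□□□□□□□□□
□□□□□□□□□
□□□■>□□□□
□□□■■□□□□
□□□□□□□□□
k=5  □□□□□□□□□
□□□□□□□□□
□□□□^□□□□
□□□■□□□□□
□□□■■□□□□
□□□□□□□□□
k=6  □□□□□□□□□
□□□□□□□□□
□□□□■>□□□
□□□■□□□□□
□□□■■□□□□
□□□□□□□□□
k=7  □□□□□□□□□
□□□□□□□□□
□□□□■■□□□
□□□■□v□□□
□□□■■□□□□
□□□□□□□□□
k=8  □□□□□□□□□
□□□□□□□□□
□□□□■■□□□
□□□■<■□□□
□□□■■□□□□
□□□□□□□□□
k=9  □□□□□□□□□
□□□□□□□□□
□□□□^■□□□
□□□■■■□□□
□□□■■□□□□
□□□□□□□□□
k=10  □□□□□□□□□
□□□□□□□□□
□□□<□■□□□
□□□■■■□□□
□□□■■□□□□
□□□□□□□□□
k=11  □□□□□□□□□
□□□^□□□□□
□□□■□■□□□
□□□■■■□□□
□□□■■□□□□
□□□□□□□□□
k=12  □□□□□□□□□
□□□■>□□□□
□□□■□■□□□
□□□■■■□□□
□□□■■□□□□
□□□□□□□□□
k=13  □□□□□□□□□
□□□■■□□□□
□□□■v■□□□
□□□■■■□□□
□□□■■□□□□
□□□□□□□□□
k=14  □□□□□□□□□
□□□■■□□□□
□□□<■■□□□
□□□■■■□□□
□□□■■□□□□
□□□□□□□□□
k=15  □□□□□□□□□
□□□■■□□□□
□□□□■■□□□
□□□v■■□□□
□□□■■□□□□
□□□□□□□□□
k=16  □□□□□□□□□
□□□■■□□□□
□□□□■■□□□
□□□□>■□□□
□□□■■□□□□
□□□□□□□□□
k=17  □□□□□□□□□
□□□■■□□□□
□□□□^■□□□
□□□□□■□□□
□□□■■□□□□
□□□□□□□□□
k=18  □□□□□□□□□
□□□■■□□□□
□□□<□■□□□
□□□□□■□□□
□□□■■□□□□
□□□□□□□□□
k=19  □□□□□□□□□
□□□^■□□□□
□□□■□■□□□
□□□□□■□□□
□□□■■□□□□
□□□□□□□□□
k=20  □□□□□□□□□
□□<□■□□□□
□□□■□■□□□
□□□□□■□□□
□□□■■□□□□
□□□□□□□□□
k=21  □□^□□□□□□
□□■□■□□□□
□□□■□■□□□
□□□□□■□□□
□□□■■□□□□
□□□□□□□□□
k=22  □□■>□□□□□
□□■□■□□□□
□□□■□■□□□
□□□□□■□□□
□□□■■□□□□
□□□□□□□□□
k=23  □□■■□□□□□
□□■v■□□□□
□□□■□■□□□
□□□□□■□□□
□□□■■□□□□
□□□□□□□□□
k=24  □□■■□□□□□
□□<■■□□□□
□□□■□■□□□
□□□□□■□□□
□□□■■□□□□
□□□□□□□□□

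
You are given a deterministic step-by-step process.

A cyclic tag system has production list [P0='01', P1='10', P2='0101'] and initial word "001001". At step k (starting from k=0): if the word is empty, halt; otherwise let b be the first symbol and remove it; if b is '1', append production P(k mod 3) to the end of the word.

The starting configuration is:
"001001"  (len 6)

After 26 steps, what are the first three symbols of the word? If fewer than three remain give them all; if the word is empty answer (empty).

010

[0] "001001"  (len 6)
[1] "01001"  (len 5)
[2] "1001"  (len 4)
[3] "0010101"  (len 7)
[4] "010101"  (len 6)
[5] "10101"  (len 5)
[6] "01010101"  (len 8)
[7] "1010101"  (len 7)
[8] "01010110"  (len 8)
[9] "1010110"  (len 7)
[10] "01011001"  (len 8)
[11] "1011001"  (len 7)
[12] "0110010101"  (len 10)
[13] "110010101"  (len 9)
[14] "1001010110"  (len 10)
[15] "0010101100101"  (len 13)
[16] "010101100101"  (len 12)
[17] "10101100101"  (len 11)
[18] "01011001010101"  (len 14)
[19] "1011001010101"  (len 13)
[20] "01100101010110"  (len 14)
[21] "1100101010110"  (len 13)
[22] "10010101011001"  (len 14)
[23] "001010101100110"  (len 15)
[24] "01010101100110"  (len 14)
[25] "1010101100110"  (len 13)
[26] "01010110011010"  (len 14)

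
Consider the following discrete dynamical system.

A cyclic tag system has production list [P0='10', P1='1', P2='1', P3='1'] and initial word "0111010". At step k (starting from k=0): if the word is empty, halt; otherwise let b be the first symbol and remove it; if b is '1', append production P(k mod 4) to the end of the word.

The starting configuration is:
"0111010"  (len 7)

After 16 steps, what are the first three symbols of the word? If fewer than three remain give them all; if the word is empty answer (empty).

110

0) "0111010"  (len 7)
1) "111010"  (len 6)
2) "110101"  (len 6)
3) "101011"  (len 6)
4) "010111"  (len 6)
5) "10111"  (len 5)
6) "01111"  (len 5)
7) "1111"  (len 4)
8) "1111"  (len 4)
9) "11110"  (len 5)
10) "11101"  (len 5)
11) "11011"  (len 5)
12) "10111"  (len 5)
13) "011110"  (len 6)
14) "11110"  (len 5)
15) "11101"  (len 5)
16) "11011"  (len 5)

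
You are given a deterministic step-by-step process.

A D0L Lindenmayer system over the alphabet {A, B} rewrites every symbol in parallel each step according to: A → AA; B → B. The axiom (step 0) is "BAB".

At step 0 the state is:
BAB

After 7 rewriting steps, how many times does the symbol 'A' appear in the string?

128

step 0: BAB
step 1: BAAB
step 2: BAAAAB
step 3: BAAAAAAAAB
step 4: BAAAAAAAAAAAAAAAAB
step 5: BAAAAAAAAAAAAAAAAAAAAAAAAAAAAAAAAB
step 6: BAAAAAAAAAAAAAAAAAAAAAAAAAAAAAAAAAAAAAAAAAAAAAAAAAAAAAAAAAAAAAAAAB
step 7: BAAAAAAAAAAAAAAAAAAAAAAAAAAAAAAAAAAAAAAAAAAAAAAAAAAAAAAAAA…AAAAAAAAAAAAAAAAAAAAAAAAAAAAAAAAAAAAAAAAAAAAAAAAAAAAAAAAAB  (len 130)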